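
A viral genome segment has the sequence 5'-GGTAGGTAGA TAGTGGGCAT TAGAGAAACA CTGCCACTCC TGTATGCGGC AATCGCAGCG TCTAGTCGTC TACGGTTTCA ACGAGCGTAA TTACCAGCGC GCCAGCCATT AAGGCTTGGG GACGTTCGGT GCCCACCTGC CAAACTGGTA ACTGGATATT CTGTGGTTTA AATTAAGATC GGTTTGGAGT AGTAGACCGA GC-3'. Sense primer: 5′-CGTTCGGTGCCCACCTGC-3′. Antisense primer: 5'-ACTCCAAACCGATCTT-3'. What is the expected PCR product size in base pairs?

The forward primer matches the template at positions 123–140.
Reverse complement of the reverse primer: AAGATCGGTTTGGAGT. This occurs on the top strand at positions 175–190.
Product length = (reverse-primer end) − (forward-primer start) + 1 = 190 − 123 + 1 = 68 bp.

68 bp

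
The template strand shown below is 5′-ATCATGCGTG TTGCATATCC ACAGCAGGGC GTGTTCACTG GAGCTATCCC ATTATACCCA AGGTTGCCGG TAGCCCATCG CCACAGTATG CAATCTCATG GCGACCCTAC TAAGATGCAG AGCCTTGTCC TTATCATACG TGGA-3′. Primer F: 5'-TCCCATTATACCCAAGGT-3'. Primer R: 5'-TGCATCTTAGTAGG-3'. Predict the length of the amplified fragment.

73 bp

Forward primer TCCCATTATACCCAAGGT is found on the top strand at positions 47–64.
Taking the reverse complement of TGCATCTTAGTAGG gives CCTACTAAGATGCA, found at positions 106–119 on the template; the primer anneals here to the top strand with its 3' end pointing upstream.
Product length = (reverse-primer end) − (forward-primer start) + 1 = 119 − 47 + 1 = 73 bp.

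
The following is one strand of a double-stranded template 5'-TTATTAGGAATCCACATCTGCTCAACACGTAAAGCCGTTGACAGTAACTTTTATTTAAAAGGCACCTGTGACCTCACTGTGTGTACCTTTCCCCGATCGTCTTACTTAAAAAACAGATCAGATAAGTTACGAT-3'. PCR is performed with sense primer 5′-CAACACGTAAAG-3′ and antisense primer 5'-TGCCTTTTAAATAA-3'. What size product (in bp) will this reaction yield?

42 bp

The forward primer matches the template at positions 23–34.
Taking the reverse complement of TGCCTTTTAAATAA gives TTATTTAAAAGGCA, found at positions 51–64 on the template; the primer anneals here to the top strand with its 3' end pointing upstream.
Amplicon spans positions 23–64: 42 bp.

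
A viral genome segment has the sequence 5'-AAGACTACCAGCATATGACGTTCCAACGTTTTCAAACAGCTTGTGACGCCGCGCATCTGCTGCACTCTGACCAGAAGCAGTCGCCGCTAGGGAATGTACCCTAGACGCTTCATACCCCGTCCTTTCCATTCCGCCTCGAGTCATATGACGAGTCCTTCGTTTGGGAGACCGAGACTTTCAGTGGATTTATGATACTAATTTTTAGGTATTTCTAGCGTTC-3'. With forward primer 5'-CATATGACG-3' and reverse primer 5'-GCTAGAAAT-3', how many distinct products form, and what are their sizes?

The forward primer CATATGACG matches the top strand at positions 12–20, 142–150.
The reverse primer's reverse complement is ATTTCTAGC, matching at positions 208–216.
Each forward site pairs with the reverse site to give a product ending at position 216: sizes 205, 75 bp.

Two products: 205 bp, 75 bp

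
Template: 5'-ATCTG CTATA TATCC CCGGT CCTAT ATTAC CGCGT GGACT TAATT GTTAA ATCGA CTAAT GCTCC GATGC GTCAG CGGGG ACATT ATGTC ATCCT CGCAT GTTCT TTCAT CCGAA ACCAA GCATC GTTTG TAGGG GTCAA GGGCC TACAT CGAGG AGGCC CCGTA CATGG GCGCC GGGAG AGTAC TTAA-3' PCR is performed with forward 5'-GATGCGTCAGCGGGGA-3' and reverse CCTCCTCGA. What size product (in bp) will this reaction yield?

93 bp

Scanning the template, GATGCGTCAGCGGGGA occurs at positions 66–81; this primer anneals to the bottom strand there with its 3' end pointing downstream.
Taking the reverse complement of CCTCCTCGA gives TCGAGGAGG, found at positions 150–158 on the template; the primer anneals here to the top strand with its 3' end pointing upstream.
Amplicon spans positions 66–158: 93 bp.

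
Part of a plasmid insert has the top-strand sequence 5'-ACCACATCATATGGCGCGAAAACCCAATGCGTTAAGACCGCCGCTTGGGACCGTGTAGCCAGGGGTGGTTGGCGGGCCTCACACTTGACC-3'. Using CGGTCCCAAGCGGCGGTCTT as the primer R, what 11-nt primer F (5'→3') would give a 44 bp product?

5'-TATGGCGCGAA-3'

The reverse primer's reverse complement AAGACCGCCGCTTGGGACCG matches the template at positions 34–53, so the product ends at position 53.
A 44 bp product then starts at position 53 − 44 + 1 = 10.
The forward primer is identical to the top strand there: TATGGCGCGAA.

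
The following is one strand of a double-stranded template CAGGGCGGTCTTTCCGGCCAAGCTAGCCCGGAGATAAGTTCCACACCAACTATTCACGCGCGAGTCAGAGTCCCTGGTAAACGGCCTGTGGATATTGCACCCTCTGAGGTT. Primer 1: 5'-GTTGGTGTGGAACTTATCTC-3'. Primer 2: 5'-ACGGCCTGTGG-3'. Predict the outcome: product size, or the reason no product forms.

No product — the primers' 3' ends point away from each other.

Primer 1 (GTTGGTGTGGAACTTATCTC) has reverse complement GAGATAAGTTCCACACCAAC, which matches the top strand at positions 31–50; primer 1 anneals to the top strand there with its 3' end pointing upstream toward position 31.
Primer 2 (ACGGCCTGTGG) matches the top strand directly at positions 81–91; it anneals to the bottom strand with its 3' end pointing downstream toward position 91.
The 3' ends diverge (primer 1 extends toward position 1, primer 2 toward position 111), so the primers never converge on a shared product.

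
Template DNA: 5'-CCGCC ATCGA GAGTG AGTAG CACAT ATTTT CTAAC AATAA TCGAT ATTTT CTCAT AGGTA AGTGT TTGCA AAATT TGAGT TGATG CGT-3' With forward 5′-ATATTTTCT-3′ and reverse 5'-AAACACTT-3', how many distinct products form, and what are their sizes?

The forward primer ATATTTTCT matches the top strand at positions 24–32, 44–52.
The reverse primer's reverse complement is AAGTGTTT, matching at positions 60–67.
Each forward site pairs with the reverse site to give a product ending at position 67: sizes 44, 24 bp.

Two products: 44 bp, 24 bp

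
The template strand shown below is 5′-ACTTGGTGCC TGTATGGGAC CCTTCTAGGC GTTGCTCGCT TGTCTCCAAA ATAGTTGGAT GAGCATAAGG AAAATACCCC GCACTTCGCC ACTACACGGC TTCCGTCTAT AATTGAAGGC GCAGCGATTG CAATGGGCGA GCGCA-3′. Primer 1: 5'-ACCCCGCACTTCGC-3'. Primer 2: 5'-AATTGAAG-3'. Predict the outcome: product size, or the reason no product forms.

Primer 1 (ACCCCGCACTTCGC) matches the top strand at positions 76–89 (3' end points downstream).
Primer 2 (AATTGAAG) also matches the top strand directly, at positions 111–118 — its reverse complement CTTCAATT is not present.
Both primers anneal to the bottom strand with 3' ends pointing the same way, so neither can prime synthesis back toward the other.

No product — both primers anneal to the same strand and extend in the same direction.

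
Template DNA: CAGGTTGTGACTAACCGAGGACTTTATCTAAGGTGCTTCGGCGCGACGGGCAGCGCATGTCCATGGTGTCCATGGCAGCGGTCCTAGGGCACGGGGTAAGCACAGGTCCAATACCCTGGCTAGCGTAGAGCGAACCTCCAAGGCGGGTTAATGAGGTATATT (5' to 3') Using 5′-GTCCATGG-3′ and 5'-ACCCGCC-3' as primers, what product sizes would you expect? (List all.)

The forward primer GTCCATGG matches the top strand at positions 59–66, 68–75.
The reverse primer's reverse complement is GGCGGGT, matching at positions 142–148.
Each forward site pairs with the reverse site to give a product ending at position 148: sizes 90, 81 bp.

90 bp, 81 bp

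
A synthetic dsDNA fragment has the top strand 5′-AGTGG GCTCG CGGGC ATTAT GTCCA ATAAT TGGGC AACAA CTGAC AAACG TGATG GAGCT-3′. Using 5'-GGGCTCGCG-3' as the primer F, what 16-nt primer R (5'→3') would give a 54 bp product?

The forward primer binds at positions 4–12, so a 54 bp product ends at position 4 + 54 − 1 = 57.
The reverse primer anneals to the top strand over positions 42–57, i.e. to TGACAAACGTGATGGA.
Its sequence written 5'→3' is the reverse complement: TCCATCACGTTTGTCA.

5'-TCCATCACGTTTGTCA-3'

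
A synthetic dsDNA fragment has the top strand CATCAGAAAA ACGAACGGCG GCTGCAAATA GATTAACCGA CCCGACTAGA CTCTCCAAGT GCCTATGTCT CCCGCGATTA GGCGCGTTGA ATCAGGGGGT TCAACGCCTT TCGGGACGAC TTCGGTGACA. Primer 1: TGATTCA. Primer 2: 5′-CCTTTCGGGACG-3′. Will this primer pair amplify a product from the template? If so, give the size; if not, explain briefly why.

Primer 1 (TGATTCA) has reverse complement TGAATCA, which matches the top strand at positions 88–94; primer 1 anneals to the top strand there with its 3' end pointing upstream toward position 88.
Primer 2 (CCTTTCGGGACG) matches the top strand directly at positions 107–118; it anneals to the bottom strand with its 3' end pointing downstream toward position 118.
The 3' ends diverge (primer 1 extends toward position 1, primer 2 toward position 130), so the primers never converge on a shared product.

No product — the primers' 3' ends point away from each other.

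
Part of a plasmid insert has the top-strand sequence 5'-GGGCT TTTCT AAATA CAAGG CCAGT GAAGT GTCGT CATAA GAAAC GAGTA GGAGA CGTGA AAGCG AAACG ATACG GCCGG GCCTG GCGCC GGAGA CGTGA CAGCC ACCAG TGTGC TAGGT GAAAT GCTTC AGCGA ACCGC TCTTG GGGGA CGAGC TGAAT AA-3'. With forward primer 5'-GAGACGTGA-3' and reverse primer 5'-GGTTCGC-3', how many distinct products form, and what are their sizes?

Two products: 87 bp, 47 bp

The forward primer GAGACGTGA matches the top strand at positions 52–60, 92–100.
The reverse primer's reverse complement is GCGAACC, matching at positions 132–138.
Each forward site pairs with the reverse site to give a product ending at position 138: sizes 87, 47 bp.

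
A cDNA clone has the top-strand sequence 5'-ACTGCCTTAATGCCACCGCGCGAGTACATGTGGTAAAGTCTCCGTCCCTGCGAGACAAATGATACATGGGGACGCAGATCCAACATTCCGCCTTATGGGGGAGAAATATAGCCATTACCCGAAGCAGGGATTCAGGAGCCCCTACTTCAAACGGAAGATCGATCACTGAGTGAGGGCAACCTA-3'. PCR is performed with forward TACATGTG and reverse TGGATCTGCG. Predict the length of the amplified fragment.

The forward primer matches the template at positions 25–32.
Reverse complement of the reverse primer: CGCAGATCCA. This occurs on the top strand at positions 73–82.
Product length = (reverse-primer end) − (forward-primer start) + 1 = 82 − 25 + 1 = 58 bp.

58 bp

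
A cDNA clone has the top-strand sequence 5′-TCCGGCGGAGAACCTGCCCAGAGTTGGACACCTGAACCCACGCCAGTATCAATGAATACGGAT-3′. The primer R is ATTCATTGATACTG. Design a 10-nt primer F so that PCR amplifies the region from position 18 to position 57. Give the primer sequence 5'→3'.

The reverse primer's reverse complement CAGTATCAATGAAT matches the template at positions 44–57; the product starts at position 18.
The forward primer is identical to the top strand over positions 18–27: CCAGAGTTGG.

5'-CCAGAGTTGG-3'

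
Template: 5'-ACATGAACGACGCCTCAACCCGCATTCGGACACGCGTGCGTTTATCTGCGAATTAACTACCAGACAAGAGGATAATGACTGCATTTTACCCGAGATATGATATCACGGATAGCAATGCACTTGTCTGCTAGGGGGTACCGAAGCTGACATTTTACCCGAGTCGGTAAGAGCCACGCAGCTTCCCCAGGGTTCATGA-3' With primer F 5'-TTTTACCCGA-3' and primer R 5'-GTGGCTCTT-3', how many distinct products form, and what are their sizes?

Two products: 91 bp, 25 bp

The forward primer TTTTACCCGA matches the top strand at positions 84–93, 150–159.
The reverse primer's reverse complement is AAGAGCCAC, matching at positions 166–174.
Each forward site pairs with the reverse site to give a product ending at position 174: sizes 91, 25 bp.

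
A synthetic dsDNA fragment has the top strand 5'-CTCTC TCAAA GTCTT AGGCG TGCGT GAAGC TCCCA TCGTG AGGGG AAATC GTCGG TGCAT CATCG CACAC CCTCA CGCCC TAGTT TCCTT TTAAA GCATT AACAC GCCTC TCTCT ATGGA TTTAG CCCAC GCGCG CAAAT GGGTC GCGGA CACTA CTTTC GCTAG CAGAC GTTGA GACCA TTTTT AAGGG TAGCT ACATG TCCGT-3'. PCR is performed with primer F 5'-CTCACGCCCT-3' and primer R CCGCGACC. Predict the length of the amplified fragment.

78 bp

Scanning the template, CTCACGCCCT occurs at positions 72–81; this primer anneals to the bottom strand there with its 3' end pointing downstream.
Taking the reverse complement of CCGCGACC gives GGTCGCGG, found at positions 142–149 on the template; the primer anneals here to the top strand with its 3' end pointing upstream.
The product runs from position 72 to position 149, so its length is 149 − 72 + 1 = 78 bp.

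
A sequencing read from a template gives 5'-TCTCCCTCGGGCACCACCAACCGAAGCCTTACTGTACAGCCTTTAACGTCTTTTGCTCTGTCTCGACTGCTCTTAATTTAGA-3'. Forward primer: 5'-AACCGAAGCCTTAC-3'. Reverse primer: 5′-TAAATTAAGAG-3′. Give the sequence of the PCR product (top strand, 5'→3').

Scanning the template, AACCGAAGCCTTAC occurs at positions 19–32; this primer anneals to the bottom strand there with its 3' end pointing downstream.
The reverse primer's reverse complement is CTCTTAATTTA, which matches the template at positions 70–80.
The product is the template from position 19 through 80 (62 bp).

5'-AACCGAAGCCTTACTGTACAGCCTTTAACGTCTTTTGCTCTGTCTCGACTGCTCTTAATTTA-3'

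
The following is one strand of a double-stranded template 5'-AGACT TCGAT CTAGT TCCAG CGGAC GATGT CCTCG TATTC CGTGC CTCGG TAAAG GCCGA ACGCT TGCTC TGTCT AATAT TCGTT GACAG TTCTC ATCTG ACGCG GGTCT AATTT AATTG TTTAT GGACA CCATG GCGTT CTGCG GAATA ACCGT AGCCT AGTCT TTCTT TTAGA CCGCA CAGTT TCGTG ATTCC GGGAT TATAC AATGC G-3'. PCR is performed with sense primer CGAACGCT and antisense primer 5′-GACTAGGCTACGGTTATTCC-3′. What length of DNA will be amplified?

107 bp

Scanning the template, CGAACGCT occurs at positions 58–65; this primer anneals to the bottom strand there with its 3' end pointing downstream.
The reverse primer's reverse complement is GGAATAACCGTAGCCTAGTC, which matches the template at positions 145–164.
The product runs from position 58 to position 164, so its length is 164 − 58 + 1 = 107 bp.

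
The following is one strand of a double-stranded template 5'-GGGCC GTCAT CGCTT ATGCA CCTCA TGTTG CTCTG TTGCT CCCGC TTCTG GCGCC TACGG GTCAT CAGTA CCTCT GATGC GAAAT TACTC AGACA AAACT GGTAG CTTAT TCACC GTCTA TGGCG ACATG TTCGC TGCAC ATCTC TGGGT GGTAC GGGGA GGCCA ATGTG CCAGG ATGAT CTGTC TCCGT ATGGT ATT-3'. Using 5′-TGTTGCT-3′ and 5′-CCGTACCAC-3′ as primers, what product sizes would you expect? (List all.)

The forward primer TGTTGCT matches the top strand at positions 26–32, 34–40.
The reverse primer's reverse complement is GTGGTACGG, matching at positions 149–157.
Each forward site pairs with the reverse site to give a product ending at position 157: sizes 132, 124 bp.

132 bp, 124 bp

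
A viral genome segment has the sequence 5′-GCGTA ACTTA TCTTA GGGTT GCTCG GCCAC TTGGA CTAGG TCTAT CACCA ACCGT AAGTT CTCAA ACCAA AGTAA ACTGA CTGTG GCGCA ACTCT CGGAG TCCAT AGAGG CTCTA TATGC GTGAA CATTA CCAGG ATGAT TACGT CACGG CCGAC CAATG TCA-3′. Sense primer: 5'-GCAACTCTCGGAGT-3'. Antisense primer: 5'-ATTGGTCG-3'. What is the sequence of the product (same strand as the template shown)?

5'-GCAACTCTCGGAGTCCATAGAGGCTCTATATGCGTGAACATTACCAGGATGATTACGTCACGGCCGACCAAT-3'

The forward primer matches the template at positions 88–101.
Taking the reverse complement of ATTGGTCG gives CGACCAAT, found at positions 152–159 on the template; the primer anneals here to the top strand with its 3' end pointing upstream.
The product is the template from position 88 through 159 (72 bp).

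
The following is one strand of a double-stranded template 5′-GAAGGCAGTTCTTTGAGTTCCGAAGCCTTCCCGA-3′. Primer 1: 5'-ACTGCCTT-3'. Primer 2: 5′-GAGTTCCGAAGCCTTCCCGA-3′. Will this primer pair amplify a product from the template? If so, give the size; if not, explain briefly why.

Primer 1 (ACTGCCTT) has reverse complement AAGGCAGT, which matches the top strand at positions 2–9; primer 1 anneals to the top strand there with its 3' end pointing upstream toward position 2.
Primer 2 (GAGTTCCGAAGCCTTCCCGA) matches the top strand directly at positions 15–34; it anneals to the bottom strand with its 3' end pointing downstream toward position 34.
The 3' ends diverge (primer 1 extends toward position 1, primer 2 toward position 34), so the primers never converge on a shared product.

No product — the primers' 3' ends point away from each other.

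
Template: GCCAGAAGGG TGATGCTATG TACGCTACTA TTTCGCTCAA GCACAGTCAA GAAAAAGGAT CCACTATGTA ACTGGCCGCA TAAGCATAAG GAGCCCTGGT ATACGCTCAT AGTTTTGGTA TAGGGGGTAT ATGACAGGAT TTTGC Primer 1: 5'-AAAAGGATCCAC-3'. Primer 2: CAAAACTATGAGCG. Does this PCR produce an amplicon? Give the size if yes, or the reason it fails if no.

Yes — a 65 bp product.

Primer 1 (AAAAGGATCCAC) matches the top strand at positions 53–64; it acts as a forward primer.
Primer 2's reverse complement is CGCTCATAGTTTTG, matching the top strand at positions 104–117; it acts as a reverse primer.
The 3' ends face each other across positions 53–117, giving a 65 bp product.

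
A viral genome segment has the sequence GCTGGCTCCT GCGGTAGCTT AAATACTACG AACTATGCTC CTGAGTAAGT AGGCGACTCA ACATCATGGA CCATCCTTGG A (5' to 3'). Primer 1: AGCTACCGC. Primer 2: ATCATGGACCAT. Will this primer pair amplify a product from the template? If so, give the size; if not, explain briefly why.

Primer 1 (AGCTACCGC) has reverse complement GCGGTAGCT, which matches the top strand at positions 11–19; primer 1 anneals to the top strand there with its 3' end pointing upstream toward position 11.
Primer 2 (ATCATGGACCAT) matches the top strand directly at positions 63–74; it anneals to the bottom strand with its 3' end pointing downstream toward position 74.
The 3' ends diverge (primer 1 extends toward position 1, primer 2 toward position 81), so the primers never converge on a shared product.

No product — the primers' 3' ends point away from each other.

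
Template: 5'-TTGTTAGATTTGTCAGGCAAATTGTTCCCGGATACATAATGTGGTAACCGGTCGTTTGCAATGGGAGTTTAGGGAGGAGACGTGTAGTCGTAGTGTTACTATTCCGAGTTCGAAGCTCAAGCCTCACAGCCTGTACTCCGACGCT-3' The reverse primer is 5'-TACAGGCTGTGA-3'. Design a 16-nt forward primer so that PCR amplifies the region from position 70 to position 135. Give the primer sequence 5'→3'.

5'-TAGGGAGGAGACGTGT-3'

The reverse primer's reverse complement TCACAGCCTGTA matches the template at positions 124–135; the product starts at position 70.
The forward primer is identical to the top strand over positions 70–85: TAGGGAGGAGACGTGT.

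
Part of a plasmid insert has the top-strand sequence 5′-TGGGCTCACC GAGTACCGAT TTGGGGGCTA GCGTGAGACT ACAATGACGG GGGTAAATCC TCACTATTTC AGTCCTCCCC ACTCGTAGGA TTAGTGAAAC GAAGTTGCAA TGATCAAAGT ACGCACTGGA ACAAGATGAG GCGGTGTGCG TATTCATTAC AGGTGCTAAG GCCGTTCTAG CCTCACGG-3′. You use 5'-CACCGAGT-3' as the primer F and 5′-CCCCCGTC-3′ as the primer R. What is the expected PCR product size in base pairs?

Scanning the template, CACCGAGT occurs at positions 7–14; this primer anneals to the bottom strand there with its 3' end pointing downstream.
Taking the reverse complement of CCCCCGTC gives GACGGGGG, found at positions 46–53 on the template; the primer anneals here to the top strand with its 3' end pointing upstream.
Amplicon spans positions 7–53: 47 bp.

47 bp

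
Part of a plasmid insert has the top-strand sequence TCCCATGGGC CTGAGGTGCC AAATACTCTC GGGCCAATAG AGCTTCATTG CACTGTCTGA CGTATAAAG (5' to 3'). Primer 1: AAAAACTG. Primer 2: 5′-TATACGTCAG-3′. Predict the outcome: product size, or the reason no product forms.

Primer 1 (AAAAACTG) does not match the top strand, and its reverse complement CAGTTTTT does not match either.
With no annealing site for primer 1, no amplification occurs.

No product — primer 1 has no binding site in the template.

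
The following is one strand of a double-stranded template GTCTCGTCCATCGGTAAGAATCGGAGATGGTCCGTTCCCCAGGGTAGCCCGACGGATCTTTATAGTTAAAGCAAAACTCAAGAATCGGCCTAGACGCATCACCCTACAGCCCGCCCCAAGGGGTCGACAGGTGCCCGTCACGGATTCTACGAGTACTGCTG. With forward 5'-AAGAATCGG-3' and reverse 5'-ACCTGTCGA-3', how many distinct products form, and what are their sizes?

Two products: 117 bp, 53 bp

The forward primer AAGAATCGG matches the top strand at positions 16–24, 80–88.
The reverse primer's reverse complement is TCGACAGGT, matching at positions 124–132.
Each forward site pairs with the reverse site to give a product ending at position 132: sizes 117, 53 bp.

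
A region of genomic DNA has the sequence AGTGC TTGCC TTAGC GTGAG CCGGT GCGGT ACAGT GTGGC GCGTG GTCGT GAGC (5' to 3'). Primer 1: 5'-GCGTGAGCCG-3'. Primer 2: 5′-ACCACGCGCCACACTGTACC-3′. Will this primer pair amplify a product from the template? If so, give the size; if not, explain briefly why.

Primer 1 (GCGTGAGCCG) matches the top strand at positions 14–23; it acts as a forward primer.
Primer 2's reverse complement is GGTACAGTGTGGCGCGTGGT, matching the top strand at positions 28–47; it acts as a reverse primer.
The 3' ends face each other across positions 14–47, giving a 34 bp product.

Yes — a 34 bp product.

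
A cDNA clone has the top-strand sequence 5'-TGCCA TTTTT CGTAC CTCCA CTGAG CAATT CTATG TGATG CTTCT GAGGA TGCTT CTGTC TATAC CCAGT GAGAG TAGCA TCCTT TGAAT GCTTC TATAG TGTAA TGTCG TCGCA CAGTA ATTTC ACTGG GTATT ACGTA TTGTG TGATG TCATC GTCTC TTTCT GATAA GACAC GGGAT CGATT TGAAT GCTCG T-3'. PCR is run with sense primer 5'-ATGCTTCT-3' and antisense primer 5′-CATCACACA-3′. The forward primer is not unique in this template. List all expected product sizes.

113 bp, 101 bp, 62 bp

The forward primer ATGCTTCT matches the top strand at positions 38–45, 50–57, 89–96.
The reverse primer's reverse complement is TGTGTGATG, matching at positions 142–150.
Each forward site pairs with the reverse site to give a product ending at position 150: sizes 113, 101, 62 bp.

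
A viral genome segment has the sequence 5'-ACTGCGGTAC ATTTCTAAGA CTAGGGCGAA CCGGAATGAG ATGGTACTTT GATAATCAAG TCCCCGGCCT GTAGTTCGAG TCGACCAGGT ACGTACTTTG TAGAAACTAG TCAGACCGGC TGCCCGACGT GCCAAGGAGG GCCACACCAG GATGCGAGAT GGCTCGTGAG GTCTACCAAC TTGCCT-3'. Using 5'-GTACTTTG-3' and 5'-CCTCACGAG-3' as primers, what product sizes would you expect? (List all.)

128 bp, 79 bp

The forward primer GTACTTTG matches the top strand at positions 44–51, 93–100.
The reverse primer's reverse complement is CTCGTGAGG, matching at positions 163–171.
Each forward site pairs with the reverse site to give a product ending at position 171: sizes 128, 79 bp.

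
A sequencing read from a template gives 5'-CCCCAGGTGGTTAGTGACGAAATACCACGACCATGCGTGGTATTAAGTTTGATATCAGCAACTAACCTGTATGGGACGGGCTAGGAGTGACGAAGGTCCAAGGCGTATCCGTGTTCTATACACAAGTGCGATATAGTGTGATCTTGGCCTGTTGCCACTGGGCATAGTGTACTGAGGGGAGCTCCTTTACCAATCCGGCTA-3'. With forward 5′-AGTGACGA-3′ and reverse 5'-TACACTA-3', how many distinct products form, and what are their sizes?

The forward primer AGTGACGA matches the top strand at positions 13–20, 86–93.
The reverse primer's reverse complement is TAGTGTA, matching at positions 165–171.
Each forward site pairs with the reverse site to give a product ending at position 171: sizes 159, 86 bp.

Two products: 159 bp, 86 bp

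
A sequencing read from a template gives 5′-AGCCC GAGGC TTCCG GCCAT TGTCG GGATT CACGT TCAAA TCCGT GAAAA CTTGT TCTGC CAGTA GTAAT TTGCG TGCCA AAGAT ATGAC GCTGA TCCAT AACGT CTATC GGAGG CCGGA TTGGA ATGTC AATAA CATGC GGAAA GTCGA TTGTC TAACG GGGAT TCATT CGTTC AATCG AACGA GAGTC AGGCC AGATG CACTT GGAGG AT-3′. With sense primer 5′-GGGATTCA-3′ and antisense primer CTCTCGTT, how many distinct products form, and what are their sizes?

Two products: 164 bp, 28 bp

The forward primer GGGATTCA matches the top strand at positions 25–32, 161–168.
The reverse primer's reverse complement is AACGAGAG, matching at positions 181–188.
Each forward site pairs with the reverse site to give a product ending at position 188: sizes 164, 28 bp.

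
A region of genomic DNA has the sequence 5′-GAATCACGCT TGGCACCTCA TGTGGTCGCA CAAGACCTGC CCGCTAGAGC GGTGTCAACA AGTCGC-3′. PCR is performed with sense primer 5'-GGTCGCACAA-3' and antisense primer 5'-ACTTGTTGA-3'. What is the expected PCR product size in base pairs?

The forward primer matches the template at positions 24–33.
The reverse primer's reverse complement is TCAACAAGT, which matches the template at positions 55–63.
Amplicon spans positions 24–63: 40 bp.

40 bp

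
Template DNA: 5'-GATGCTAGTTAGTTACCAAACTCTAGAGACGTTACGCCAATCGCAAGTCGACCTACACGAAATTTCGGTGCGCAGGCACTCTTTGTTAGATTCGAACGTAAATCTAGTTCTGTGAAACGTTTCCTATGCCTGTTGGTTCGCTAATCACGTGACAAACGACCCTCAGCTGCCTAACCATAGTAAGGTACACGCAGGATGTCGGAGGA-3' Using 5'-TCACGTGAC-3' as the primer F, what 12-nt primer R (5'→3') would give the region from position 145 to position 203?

5'-TCCGACATCCTG-3'

The product's 3' end on the top strand is position 203.
The reverse primer anneals to the top strand over positions 192–203, i.e. to CAGGATGTCGGA.
Its sequence written 5'→3' is the reverse complement: TCCGACATCCTG.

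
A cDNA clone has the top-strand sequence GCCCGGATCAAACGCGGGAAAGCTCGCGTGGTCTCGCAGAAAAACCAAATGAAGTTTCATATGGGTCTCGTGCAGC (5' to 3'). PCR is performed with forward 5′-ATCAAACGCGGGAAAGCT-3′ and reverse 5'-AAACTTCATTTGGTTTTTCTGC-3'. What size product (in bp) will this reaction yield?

Scanning the template, ATCAAACGCGGGAAAGCT occurs at positions 7–24; this primer anneals to the bottom strand there with its 3' end pointing downstream.
The reverse primer's reverse complement is GCAGAAAAACCAAATGAAGTTT, which matches the template at positions 36–57.
Product length = (reverse-primer end) − (forward-primer start) + 1 = 57 − 7 + 1 = 51 bp.

51 bp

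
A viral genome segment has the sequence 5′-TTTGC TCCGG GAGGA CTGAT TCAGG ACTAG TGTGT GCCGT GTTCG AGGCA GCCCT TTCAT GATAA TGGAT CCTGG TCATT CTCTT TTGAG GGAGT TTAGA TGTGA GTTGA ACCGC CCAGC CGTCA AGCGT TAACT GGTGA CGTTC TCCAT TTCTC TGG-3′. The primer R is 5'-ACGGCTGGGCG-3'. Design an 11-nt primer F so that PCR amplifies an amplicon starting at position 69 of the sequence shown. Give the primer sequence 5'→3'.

The reverse primer's reverse complement CGCCCAGCCGT matches the template at positions 113–123; the product starts at position 69.
The forward primer is identical to the top strand over positions 69–79: ATCCTGGTCAT.

5'-ATCCTGGTCAT-3'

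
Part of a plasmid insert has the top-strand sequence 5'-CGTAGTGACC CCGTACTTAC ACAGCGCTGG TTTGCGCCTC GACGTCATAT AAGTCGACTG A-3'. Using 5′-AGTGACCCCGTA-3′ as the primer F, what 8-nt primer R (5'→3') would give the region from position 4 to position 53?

5'-CTTATATG-3'

The product's 3' end on the top strand is position 53.
The reverse primer anneals to the top strand over positions 46–53, i.e. to CATATAAG.
Its sequence written 5'→3' is the reverse complement: CTTATATG.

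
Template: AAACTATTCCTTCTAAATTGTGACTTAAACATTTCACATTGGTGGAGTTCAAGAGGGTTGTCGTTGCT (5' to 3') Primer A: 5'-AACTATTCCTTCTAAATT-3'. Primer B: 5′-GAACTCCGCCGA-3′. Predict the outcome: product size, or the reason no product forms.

No product — primer B has no binding site in the template.

Primer B (GAACTCCGCCGA) does not match the top strand, and its reverse complement TCGGCGGAGTTC does not match either.
With no annealing site for primer B, no amplification occurs.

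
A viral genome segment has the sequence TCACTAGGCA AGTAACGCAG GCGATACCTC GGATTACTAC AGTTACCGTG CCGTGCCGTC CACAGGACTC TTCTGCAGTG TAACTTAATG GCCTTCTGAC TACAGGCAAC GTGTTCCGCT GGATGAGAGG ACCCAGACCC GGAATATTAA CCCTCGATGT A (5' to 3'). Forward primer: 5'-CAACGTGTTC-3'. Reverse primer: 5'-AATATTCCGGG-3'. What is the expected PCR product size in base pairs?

Forward primer CAACGTGTTC is found on the top strand at positions 107–116.
Taking the reverse complement of AATATTCCGGG gives CCCGGAATATT, found at positions 138–148 on the template; the primer anneals here to the top strand with its 3' end pointing upstream.
The product runs from position 107 to position 148, so its length is 148 − 107 + 1 = 42 bp.

42 bp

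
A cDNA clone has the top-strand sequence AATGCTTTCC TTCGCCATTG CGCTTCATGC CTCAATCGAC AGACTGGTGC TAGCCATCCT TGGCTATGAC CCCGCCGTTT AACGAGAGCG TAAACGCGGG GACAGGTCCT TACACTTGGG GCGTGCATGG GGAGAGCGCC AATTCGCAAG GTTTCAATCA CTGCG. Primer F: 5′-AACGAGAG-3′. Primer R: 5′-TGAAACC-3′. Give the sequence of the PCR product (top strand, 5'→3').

5'-AACGAGAGCGTAAACGCGGGGACAGGTCCTTACACTTGGGGCGTGCATGGGGAGAGCGCCAATTCGCAAGGTTTCA-3'

Scanning the template, AACGAGAG occurs at positions 81–88; this primer anneals to the bottom strand there with its 3' end pointing downstream.
Taking the reverse complement of TGAAACC gives GGTTTCA, found at positions 150–156 on the template; the primer anneals here to the top strand with its 3' end pointing upstream.
The product is the template from position 81 through 156 (76 bp).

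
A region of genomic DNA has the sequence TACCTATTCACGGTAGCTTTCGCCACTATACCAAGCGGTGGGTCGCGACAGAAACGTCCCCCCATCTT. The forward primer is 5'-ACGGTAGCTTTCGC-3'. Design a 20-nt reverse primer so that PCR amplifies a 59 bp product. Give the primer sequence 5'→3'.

The forward primer binds at positions 10–23, so a 59 bp product ends at position 10 + 59 − 1 = 68.
The reverse primer anneals to the top strand over positions 49–68, i.e. to CAGAAACGTCCCCCCATCTT.
Its sequence written 5'→3' is the reverse complement: AAGATGGGGGGACGTTTCTG.

5'-AAGATGGGGGGACGTTTCTG-3'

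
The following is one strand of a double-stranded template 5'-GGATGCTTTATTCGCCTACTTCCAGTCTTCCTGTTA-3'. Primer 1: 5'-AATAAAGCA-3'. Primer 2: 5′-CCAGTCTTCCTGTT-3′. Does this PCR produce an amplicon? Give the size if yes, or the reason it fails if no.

No product — the primers' 3' ends point away from each other.

Primer 1 (AATAAAGCA) has reverse complement TGCTTTATT, which matches the top strand at positions 4–12; primer 1 anneals to the top strand there with its 3' end pointing upstream toward position 4.
Primer 2 (CCAGTCTTCCTGTT) matches the top strand directly at positions 22–35; it anneals to the bottom strand with its 3' end pointing downstream toward position 35.
The 3' ends diverge (primer 1 extends toward position 1, primer 2 toward position 36), so the primers never converge on a shared product.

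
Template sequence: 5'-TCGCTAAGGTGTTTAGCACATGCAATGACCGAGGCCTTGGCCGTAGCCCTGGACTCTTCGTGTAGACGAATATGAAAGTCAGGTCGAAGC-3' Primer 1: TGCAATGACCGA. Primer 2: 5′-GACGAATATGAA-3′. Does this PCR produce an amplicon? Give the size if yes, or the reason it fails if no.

No product — both primers anneal to the same strand and extend in the same direction.

Primer 1 (TGCAATGACCGA) matches the top strand at positions 21–32 (3' end points downstream).
Primer 2 (GACGAATATGAA) also matches the top strand directly, at positions 65–76 — its reverse complement TTCATATTCGTC is not present.
Both primers anneal to the bottom strand with 3' ends pointing the same way, so neither can prime synthesis back toward the other.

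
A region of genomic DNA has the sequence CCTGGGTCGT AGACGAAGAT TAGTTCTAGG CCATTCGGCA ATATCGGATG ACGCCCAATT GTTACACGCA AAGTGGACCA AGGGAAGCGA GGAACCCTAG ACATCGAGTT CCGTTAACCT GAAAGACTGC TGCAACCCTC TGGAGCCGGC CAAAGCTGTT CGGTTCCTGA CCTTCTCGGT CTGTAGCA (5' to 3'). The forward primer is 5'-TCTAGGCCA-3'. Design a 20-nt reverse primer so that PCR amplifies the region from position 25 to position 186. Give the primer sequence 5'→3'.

The product's 3' end on the top strand is position 186.
The reverse primer anneals to the top strand over positions 167–186, i.e. to CTGACCTTCTCGGTCTGTAG.
Its sequence written 5'→3' is the reverse complement: CTACAGACCGAGAAGGTCAG.

5'-CTACAGACCGAGAAGGTCAG-3'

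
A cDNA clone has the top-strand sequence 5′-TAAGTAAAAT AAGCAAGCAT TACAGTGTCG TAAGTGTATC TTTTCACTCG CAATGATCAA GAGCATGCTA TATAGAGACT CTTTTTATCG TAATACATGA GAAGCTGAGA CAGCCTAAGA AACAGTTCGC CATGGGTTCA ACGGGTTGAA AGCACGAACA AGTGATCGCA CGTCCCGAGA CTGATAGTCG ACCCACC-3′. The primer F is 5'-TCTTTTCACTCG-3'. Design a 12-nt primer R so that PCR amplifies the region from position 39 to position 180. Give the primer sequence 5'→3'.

The product's 3' end on the top strand is position 180.
The reverse primer anneals to the top strand over positions 169–180, i.e. to CACGTCCCGAGA.
Its sequence written 5'→3' is the reverse complement: TCTCGGGACGTG.

5'-TCTCGGGACGTG-3'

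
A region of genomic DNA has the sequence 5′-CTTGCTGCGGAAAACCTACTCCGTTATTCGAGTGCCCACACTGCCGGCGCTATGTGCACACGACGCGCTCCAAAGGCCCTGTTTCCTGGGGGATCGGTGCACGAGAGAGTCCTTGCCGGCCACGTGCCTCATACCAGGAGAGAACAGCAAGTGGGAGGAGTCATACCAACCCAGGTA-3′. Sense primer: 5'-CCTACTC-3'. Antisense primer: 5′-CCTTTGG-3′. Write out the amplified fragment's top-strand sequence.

5'-CCTACTCCGTTATTCGAGTGCCCACACTGCCGGCGCTATGTGCACACGACGCGCTCCAAAGG-3'

Scanning the template, CCTACTC occurs at positions 15–21; this primer anneals to the bottom strand there with its 3' end pointing downstream.
The reverse primer's reverse complement is CCAAAGG, which matches the template at positions 70–76.
The product is the template from position 15 through 76 (62 bp).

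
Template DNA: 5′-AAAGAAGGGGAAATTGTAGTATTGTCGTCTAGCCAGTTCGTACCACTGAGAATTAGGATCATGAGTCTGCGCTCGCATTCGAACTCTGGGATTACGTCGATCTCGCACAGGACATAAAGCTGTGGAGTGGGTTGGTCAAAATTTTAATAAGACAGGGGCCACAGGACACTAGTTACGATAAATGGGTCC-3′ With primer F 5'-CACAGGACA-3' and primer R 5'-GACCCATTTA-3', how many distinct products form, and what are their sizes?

Two products: 83 bp, 29 bp

The forward primer CACAGGACA matches the top strand at positions 106–114, 160–168.
The reverse primer's reverse complement is TAAATGGGTC, matching at positions 179–188.
Each forward site pairs with the reverse site to give a product ending at position 188: sizes 83, 29 bp.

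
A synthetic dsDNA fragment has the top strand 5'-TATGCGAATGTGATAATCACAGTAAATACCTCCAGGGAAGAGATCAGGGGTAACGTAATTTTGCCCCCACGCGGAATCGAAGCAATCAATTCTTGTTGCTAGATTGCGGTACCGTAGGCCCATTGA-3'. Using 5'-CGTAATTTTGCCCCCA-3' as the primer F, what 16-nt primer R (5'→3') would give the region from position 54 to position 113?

The product's 3' end on the top strand is position 113.
The reverse primer anneals to the top strand over positions 98–113, i.e. to GCTAGATTGCGGTACC.
Its sequence written 5'→3' is the reverse complement: GGTACCGCAATCTAGC.

5'-GGTACCGCAATCTAGC-3'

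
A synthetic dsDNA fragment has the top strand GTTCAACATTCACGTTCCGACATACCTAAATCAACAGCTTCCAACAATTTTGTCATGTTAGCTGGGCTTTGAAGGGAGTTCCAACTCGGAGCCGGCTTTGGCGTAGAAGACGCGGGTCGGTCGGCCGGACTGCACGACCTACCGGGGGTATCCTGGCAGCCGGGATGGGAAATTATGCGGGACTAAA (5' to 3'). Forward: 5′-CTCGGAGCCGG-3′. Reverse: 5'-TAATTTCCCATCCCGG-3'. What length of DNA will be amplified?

Scanning the template, CTCGGAGCCGG occurs at positions 85–95; this primer anneals to the bottom strand there with its 3' end pointing downstream.
Taking the reverse complement of TAATTTCCCATCCCGG gives CCGGGATGGGAAATTA, found at positions 160–175 on the template; the primer anneals here to the top strand with its 3' end pointing upstream.
Amplicon spans positions 85–175: 91 bp.

91 bp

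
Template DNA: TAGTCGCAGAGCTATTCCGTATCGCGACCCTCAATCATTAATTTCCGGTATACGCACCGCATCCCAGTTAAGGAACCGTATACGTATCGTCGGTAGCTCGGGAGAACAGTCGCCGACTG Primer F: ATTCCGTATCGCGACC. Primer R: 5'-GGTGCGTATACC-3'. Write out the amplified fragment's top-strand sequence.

5'-ATTCCGTATCGCGACCCTCAATCATTAATTTCCGGTATACGCACC-3'

Scanning the template, ATTCCGTATCGCGACC occurs at positions 14–29; this primer anneals to the bottom strand there with its 3' end pointing downstream.
Taking the reverse complement of GGTGCGTATACC gives GGTATACGCACC, found at positions 47–58 on the template; the primer anneals here to the top strand with its 3' end pointing upstream.
The product is the template from position 14 through 58 (45 bp).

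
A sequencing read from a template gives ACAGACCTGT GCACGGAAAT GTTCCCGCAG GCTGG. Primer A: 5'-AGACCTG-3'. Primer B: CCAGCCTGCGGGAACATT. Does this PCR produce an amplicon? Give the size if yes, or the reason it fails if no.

Yes — a 33 bp product.

Primer A (AGACCTG) matches the top strand at positions 3–9; it acts as a forward primer.
Primer B's reverse complement is AATGTTCCCGCAGGCTGG, matching the top strand at positions 18–35; it acts as a reverse primer.
The 3' ends face each other across positions 3–35, giving a 33 bp product.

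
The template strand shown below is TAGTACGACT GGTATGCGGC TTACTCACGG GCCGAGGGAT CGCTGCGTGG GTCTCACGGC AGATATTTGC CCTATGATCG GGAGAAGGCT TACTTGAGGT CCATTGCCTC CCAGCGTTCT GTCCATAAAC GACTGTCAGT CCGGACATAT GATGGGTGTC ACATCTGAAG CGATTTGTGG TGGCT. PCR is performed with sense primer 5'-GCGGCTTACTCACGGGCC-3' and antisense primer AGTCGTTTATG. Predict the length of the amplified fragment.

Scanning the template, GCGGCTTACTCACGGGCC occurs at positions 16–33; this primer anneals to the bottom strand there with its 3' end pointing downstream.
Reverse complement of the reverse primer: CATAAACGACT. This occurs on the top strand at positions 124–134.
The product runs from position 16 to position 134, so its length is 134 − 16 + 1 = 119 bp.

119 bp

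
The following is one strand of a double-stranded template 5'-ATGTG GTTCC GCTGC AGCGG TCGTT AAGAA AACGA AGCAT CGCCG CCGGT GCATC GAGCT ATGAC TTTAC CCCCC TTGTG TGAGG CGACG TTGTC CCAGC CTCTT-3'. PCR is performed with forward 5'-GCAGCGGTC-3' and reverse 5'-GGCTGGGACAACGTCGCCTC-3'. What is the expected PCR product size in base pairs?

88 bp

Forward primer GCAGCGGTC is found on the top strand at positions 14–22.
The reverse primer's reverse complement is GAGGCGACGTTGTCCCAGCC, which matches the template at positions 82–101.
Product length = (reverse-primer end) − (forward-primer start) + 1 = 101 − 14 + 1 = 88 bp.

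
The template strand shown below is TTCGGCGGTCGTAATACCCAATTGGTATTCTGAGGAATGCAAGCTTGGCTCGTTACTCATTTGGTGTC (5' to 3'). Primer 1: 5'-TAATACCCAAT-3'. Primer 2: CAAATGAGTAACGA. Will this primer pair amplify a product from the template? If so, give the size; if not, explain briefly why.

Primer 1 (TAATACCCAAT) matches the top strand at positions 12–22; it acts as a forward primer.
Primer 2's reverse complement is TCGTTACTCATTTG, matching the top strand at positions 50–63; it acts as a reverse primer.
The 3' ends face each other across positions 12–63, giving a 52 bp product.

Yes — a 52 bp product.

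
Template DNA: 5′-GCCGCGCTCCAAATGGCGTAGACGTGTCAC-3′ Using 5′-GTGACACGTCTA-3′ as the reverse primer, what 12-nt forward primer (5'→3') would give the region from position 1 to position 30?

The reverse primer's reverse complement TAGACGTGTCAC matches the template at positions 19–30; the product starts at position 1.
The forward primer is identical to the top strand over positions 1–12: GCCGCGCTCCAA.

5'-GCCGCGCTCCAA-3'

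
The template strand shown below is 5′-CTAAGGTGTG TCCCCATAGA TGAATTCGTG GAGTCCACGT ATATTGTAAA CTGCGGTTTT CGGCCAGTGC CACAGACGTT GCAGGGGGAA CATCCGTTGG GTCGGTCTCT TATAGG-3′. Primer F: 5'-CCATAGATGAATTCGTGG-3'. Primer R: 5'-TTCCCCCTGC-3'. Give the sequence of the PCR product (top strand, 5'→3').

5'-CCATAGATGAATTCGTGGAGTCCACGTATATTGTAAACTGCGGTTTTCGGCCAGTGCCACAGACGTTGCAGGGGGAA-3'

Scanning the template, CCATAGATGAATTCGTGG occurs at positions 14–31; this primer anneals to the bottom strand there with its 3' end pointing downstream.
Reverse complement of the reverse primer: GCAGGGGGAA. This occurs on the top strand at positions 81–90.
The product is the template from position 14 through 90 (77 bp).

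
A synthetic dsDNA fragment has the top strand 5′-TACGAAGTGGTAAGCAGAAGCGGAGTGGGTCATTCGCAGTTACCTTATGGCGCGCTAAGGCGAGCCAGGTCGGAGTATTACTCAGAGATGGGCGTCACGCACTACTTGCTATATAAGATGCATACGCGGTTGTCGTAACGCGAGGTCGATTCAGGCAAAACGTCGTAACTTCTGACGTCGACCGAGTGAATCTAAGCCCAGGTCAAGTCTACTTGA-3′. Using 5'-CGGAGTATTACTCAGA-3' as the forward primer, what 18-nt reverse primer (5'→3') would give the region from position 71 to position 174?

The product's 3' end on the top strand is position 174.
The reverse primer anneals to the top strand over positions 157–174, i.e. to AAAACGTCGTAACTTCTG.
Its sequence written 5'→3' is the reverse complement: CAGAAGTTACGACGTTTT.

5'-CAGAAGTTACGACGTTTT-3'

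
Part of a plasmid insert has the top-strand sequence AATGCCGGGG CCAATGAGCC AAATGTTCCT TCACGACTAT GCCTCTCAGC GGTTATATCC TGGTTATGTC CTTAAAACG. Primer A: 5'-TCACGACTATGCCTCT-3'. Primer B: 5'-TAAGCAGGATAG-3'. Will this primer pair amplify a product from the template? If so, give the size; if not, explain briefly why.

No product — primer B has no binding site in the template.

Primer B (TAAGCAGGATAG) does not match the top strand, and its reverse complement CTATCCTGCTTA does not match either.
With no annealing site for primer B, no amplification occurs.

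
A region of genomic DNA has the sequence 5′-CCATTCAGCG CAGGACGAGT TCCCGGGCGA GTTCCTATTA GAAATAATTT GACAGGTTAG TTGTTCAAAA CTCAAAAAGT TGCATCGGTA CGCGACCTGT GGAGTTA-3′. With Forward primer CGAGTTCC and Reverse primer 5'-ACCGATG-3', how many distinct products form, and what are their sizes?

The forward primer CGAGTTCC matches the top strand at positions 16–23, 28–35.
The reverse primer's reverse complement is CATCGGT, matching at positions 83–89.
Each forward site pairs with the reverse site to give a product ending at position 89: sizes 74, 62 bp.

Two products: 74 bp, 62 bp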